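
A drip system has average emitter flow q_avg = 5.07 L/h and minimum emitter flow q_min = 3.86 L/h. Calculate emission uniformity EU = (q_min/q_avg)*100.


EU = (q_min/q_avg)*100 = (3.86/5.07)*100 = 76.1341%

76.1341 %


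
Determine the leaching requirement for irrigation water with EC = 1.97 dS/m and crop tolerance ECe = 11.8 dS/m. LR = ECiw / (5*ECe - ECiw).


LR = ECiw / (5*ECe - ECiw)
LR = 1.97 / (5*11.8 - 1.97)
LR = 1.97 / 57.0300

0.0345


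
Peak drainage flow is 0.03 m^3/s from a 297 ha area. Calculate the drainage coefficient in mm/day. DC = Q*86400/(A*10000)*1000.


DC = Q * 86400 / (A * 10000) * 1000
DC = 0.03 * 86400 / (297 * 10000) * 1000
DC = 2592000.0000 / 2970000

0.8727 mm/day


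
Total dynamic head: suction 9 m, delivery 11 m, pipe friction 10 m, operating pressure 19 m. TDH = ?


TDH = Hs + Hd + hf + Hp = 9 + 11 + 10 + 19 = 49

49 m


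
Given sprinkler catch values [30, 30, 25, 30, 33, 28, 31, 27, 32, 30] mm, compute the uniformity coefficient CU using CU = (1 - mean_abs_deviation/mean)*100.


mean = 29.600000 mm
MAD = 1.760000 mm
CU = (1 - 1.760000/29.600000)*100

94.0541 %


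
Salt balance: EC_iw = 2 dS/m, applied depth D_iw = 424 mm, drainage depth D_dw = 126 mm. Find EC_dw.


EC_dw = EC_iw * D_iw / D_dw
EC_dw = 2 * 424 / 126
EC_dw = 848 / 126

6.7302 dS/m


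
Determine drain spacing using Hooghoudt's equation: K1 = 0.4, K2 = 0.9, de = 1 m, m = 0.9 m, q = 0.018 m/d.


S^2 = 8*K2*de*m/q + 4*K1*m^2/q
S^2 = 8*0.9*1*0.9/0.018 + 4*0.4*0.9^2/0.018
S = sqrt(432.0000)

20.7846 m


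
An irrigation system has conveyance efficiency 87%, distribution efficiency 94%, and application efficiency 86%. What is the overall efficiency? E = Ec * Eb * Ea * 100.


Ec = 0.87, Eb = 0.94, Ea = 0.86
E = 0.87 * 0.94 * 0.86 * 100 = 70.3308%

70.3308 %


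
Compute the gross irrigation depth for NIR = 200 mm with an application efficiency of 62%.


Ea = 62% = 0.62
GID = NIR / Ea = 200 / 0.62 = 322.5806 mm

322.5806 mm


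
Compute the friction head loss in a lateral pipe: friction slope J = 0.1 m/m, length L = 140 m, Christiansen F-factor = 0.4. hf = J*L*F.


hf = J * L * F = 0.1 * 140 * 0.4 = 5.6000 m

5.6000 m


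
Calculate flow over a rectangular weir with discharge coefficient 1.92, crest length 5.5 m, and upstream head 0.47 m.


Q = C * L * H^(3/2) = 1.92 * 5.5 * 0.47^1.5 = 1.92 * 5.5 * 0.322216

3.4026 m^3/s


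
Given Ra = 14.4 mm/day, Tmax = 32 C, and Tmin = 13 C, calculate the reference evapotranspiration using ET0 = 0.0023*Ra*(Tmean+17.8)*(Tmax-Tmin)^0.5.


Tmean = (Tmax + Tmin)/2 = (32 + 13)/2 = 22.5
ET0 = 0.0023 * 14.4 * (22.5 + 17.8) * sqrt(32 - 13)
ET0 = 0.0023 * 14.4 * 40.3 * 4.358899

5.8180 mm/day


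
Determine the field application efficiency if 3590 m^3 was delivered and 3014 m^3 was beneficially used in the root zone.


Ea = V_root / V_field * 100 = 3014 / 3590 * 100 = 83.9554%

83.9554 %


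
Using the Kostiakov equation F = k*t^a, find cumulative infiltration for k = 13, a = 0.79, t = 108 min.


F = k * t^a = 13 * 108^0.79
F = 13 * 40.402177

525.2283 mm


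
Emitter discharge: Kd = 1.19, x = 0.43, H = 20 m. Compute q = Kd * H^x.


q = Kd * H^x = 1.19 * 20^0.43 = 1.19 * 3.626126

4.3151 L/h


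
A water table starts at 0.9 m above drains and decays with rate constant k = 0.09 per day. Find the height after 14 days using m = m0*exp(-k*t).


m = m0 * exp(-k*t)
m = 0.9 * exp(-0.09 * 14)
m = 0.9 * exp(-1.2600)

0.2553 m


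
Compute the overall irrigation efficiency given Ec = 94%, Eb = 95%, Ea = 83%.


Ec = 0.94, Eb = 0.95, Ea = 0.83
E = 0.94 * 0.95 * 0.83 * 100 = 74.1190%

74.1190 %


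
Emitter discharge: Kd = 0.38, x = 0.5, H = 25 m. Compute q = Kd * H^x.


q = Kd * H^x = 0.38 * 25^0.5 = 0.38 * 5.000000

1.9000 L/h


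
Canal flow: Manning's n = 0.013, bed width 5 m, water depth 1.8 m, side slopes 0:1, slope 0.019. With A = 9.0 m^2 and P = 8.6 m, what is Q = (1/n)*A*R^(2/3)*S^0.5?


R = A/P = 9.0/8.6 = 1.046512
Q = (1/0.013) * 9.0 * 1.046512^(2/3) * 0.019^0.5

98.3646 m^3/s


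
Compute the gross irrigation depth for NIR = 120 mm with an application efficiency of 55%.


Ea = 55% = 0.55
GID = NIR / Ea = 120 / 0.55 = 218.1818 mm

218.1818 mm


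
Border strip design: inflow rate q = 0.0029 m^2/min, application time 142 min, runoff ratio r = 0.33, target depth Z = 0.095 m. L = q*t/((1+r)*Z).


L = q*t/((1+r)*Z)
L = 0.0029*142/((1+0.33)*0.095)
L = 0.4118/0.12635

3.2592 m


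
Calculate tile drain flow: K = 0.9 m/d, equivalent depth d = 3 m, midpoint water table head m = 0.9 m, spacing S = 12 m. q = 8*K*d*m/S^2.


q = 8*K*d*m/S^2
q = 8*0.9*3*0.9/12^2
q = 19.4400 / 144

0.1350 m/d


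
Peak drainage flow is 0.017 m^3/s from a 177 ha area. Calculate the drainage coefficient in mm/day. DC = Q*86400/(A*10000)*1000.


DC = Q * 86400 / (A * 10000) * 1000
DC = 0.017 * 86400 / (177 * 10000) * 1000
DC = 1468800.0000 / 1770000

0.8298 mm/day


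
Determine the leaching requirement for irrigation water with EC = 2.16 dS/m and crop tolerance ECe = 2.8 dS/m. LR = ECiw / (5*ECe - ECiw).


LR = ECiw / (5*ECe - ECiw)
LR = 2.16 / (5*2.8 - 2.16)
LR = 2.16 / 11.8400

0.1824


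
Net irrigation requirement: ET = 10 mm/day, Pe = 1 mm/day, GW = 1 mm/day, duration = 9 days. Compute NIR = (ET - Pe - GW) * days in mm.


Daily deficit = ET - Pe - GW = 10 - 1 - 1 = 8 mm/day
NIR = 8 * 9 = 72 mm

72.0000 mm


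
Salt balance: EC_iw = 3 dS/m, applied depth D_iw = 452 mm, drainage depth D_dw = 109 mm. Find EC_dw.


EC_dw = EC_iw * D_iw / D_dw
EC_dw = 3 * 452 / 109
EC_dw = 1356 / 109

12.4404 dS/m


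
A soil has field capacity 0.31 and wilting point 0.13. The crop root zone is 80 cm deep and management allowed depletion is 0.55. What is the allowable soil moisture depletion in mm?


SMD = (FC - PWP) * d * MAD * 10
SMD = (0.31 - 0.13) * 80 * 0.55 * 10
SMD = 0.1800 * 80 * 0.55 * 10

79.2000 mm


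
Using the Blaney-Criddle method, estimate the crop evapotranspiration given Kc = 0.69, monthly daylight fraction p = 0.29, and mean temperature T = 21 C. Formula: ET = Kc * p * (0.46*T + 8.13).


ET = Kc * p * (0.46*T + 8.13)
ET = 0.69 * 0.29 * (0.46*21 + 8.13)
ET = 0.69 * 0.29 * 17.7900

3.5598 mm/day


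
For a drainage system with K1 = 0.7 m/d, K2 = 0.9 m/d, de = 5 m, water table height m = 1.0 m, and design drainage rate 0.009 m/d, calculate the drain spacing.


S^2 = 8*K2*de*m/q + 4*K1*m^2/q
S^2 = 8*0.9*5*1.0/0.009 + 4*0.7*1.0^2/0.009
S = sqrt(4311.1111)

65.6591 m


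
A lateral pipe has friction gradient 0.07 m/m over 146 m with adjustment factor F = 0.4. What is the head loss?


hf = J * L * F = 0.07 * 146 * 0.4 = 4.0880 m

4.0880 m


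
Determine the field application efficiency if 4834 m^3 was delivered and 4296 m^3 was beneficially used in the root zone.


Ea = V_root / V_field * 100 = 4296 / 4834 * 100 = 88.8705%

88.8705 %


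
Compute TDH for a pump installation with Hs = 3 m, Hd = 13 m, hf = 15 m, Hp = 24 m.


TDH = Hs + Hd + hf + Hp = 3 + 13 + 15 + 24 = 55

55 m


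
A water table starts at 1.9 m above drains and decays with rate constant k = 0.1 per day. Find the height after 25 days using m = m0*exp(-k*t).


m = m0 * exp(-k*t)
m = 1.9 * exp(-0.1 * 25)
m = 1.9 * exp(-2.5000)

0.1560 m


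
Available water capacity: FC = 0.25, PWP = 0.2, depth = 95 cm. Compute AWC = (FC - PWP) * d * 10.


AWC = (FC - PWP) * d * 10
AWC = (0.25 - 0.2) * 95 * 10
AWC = 0.0500 * 95 * 10

47.5000 mm


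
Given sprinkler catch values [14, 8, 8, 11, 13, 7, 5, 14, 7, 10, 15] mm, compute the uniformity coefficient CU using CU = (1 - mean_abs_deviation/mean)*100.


mean = 10.181818 mm
MAD = 2.925620 mm
CU = (1 - 2.925620/10.181818)*100

71.2662 %


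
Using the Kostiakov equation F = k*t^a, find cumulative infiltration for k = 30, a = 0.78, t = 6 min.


F = k * t^a = 30 * 6^0.78
F = 30 * 4.045367

121.3610 mm


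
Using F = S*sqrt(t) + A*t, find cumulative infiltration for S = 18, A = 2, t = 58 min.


F = S*sqrt(t) + A*t
F = 18*sqrt(58) + 2*58
F = 18*7.615773 + 116

253.0839 mm


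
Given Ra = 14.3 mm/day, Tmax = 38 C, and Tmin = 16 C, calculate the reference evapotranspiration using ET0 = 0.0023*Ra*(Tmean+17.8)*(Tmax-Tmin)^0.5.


Tmean = (Tmax + Tmin)/2 = (38 + 16)/2 = 27.0
ET0 = 0.0023 * 14.3 * (27.0 + 17.8) * sqrt(38 - 16)
ET0 = 0.0023 * 14.3 * 44.8 * 4.690416

6.9112 mm/day


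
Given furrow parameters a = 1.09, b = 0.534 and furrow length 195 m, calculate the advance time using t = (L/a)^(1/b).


t = (L/a)^(1/b)
t = (195/1.09)^(1/0.534)
t = 178.899083^(1/0.534)

16533.5935 min


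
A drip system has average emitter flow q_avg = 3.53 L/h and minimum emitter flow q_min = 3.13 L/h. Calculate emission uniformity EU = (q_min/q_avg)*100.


EU = (q_min/q_avg)*100 = (3.13/3.53)*100 = 88.6686%

88.6686 %


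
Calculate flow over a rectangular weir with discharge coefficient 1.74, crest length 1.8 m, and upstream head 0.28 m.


Q = C * L * H^(3/2) = 1.74 * 1.8 * 0.28^1.5 = 1.74 * 1.8 * 0.148162

0.4640 m^3/s


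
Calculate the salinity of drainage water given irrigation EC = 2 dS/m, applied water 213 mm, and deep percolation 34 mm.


EC_dw = EC_iw * D_iw / D_dw
EC_dw = 2 * 213 / 34
EC_dw = 426 / 34

12.5294 dS/m


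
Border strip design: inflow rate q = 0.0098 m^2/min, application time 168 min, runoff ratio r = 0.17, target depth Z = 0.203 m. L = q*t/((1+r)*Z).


L = q*t/((1+r)*Z)
L = 0.0098*168/((1+0.17)*0.203)
L = 1.6464/0.23751

6.9319 m


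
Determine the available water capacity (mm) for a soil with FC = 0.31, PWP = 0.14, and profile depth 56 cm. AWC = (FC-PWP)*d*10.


AWC = (FC - PWP) * d * 10
AWC = (0.31 - 0.14) * 56 * 10
AWC = 0.1700 * 56 * 10

95.2000 mm


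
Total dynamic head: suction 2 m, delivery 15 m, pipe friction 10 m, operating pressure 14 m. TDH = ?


TDH = Hs + Hd + hf + Hp = 2 + 15 + 10 + 14 = 41

41 m


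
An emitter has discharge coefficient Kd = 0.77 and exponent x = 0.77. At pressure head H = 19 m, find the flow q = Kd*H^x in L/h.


q = Kd * H^x = 0.77 * 19^0.77 = 0.77 * 9.652510

7.4324 L/h


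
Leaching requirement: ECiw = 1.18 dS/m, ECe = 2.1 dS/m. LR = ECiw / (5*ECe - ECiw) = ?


LR = ECiw / (5*ECe - ECiw)
LR = 1.18 / (5*2.1 - 1.18)
LR = 1.18 / 9.3200

0.1266


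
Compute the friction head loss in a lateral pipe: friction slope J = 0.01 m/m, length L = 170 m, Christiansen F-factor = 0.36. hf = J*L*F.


hf = J * L * F = 0.01 * 170 * 0.36 = 0.6120 m

0.6120 m


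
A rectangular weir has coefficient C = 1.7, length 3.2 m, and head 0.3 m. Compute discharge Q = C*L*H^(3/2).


Q = C * L * H^(3/2) = 1.7 * 3.2 * 0.3^1.5 = 1.7 * 3.2 * 0.164317

0.8939 m^3/s


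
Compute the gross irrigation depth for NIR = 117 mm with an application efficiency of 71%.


Ea = 71% = 0.71
GID = NIR / Ea = 117 / 0.71 = 164.7887 mm

164.7887 mm


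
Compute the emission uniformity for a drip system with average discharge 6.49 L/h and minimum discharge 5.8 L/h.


EU = (q_min/q_avg)*100 = (5.8/6.49)*100 = 89.3683%

89.3683 %


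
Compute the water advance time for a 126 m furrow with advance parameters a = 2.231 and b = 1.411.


t = (L/a)^(1/b)
t = (126/2.231)^(1/1.411)
t = 56.476916^(1/1.411)

17.4414 min


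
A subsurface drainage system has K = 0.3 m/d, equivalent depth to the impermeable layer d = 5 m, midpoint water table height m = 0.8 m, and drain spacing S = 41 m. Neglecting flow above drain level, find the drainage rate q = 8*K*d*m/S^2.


q = 8*K*d*m/S^2
q = 8*0.3*5*0.8/41^2
q = 9.6000 / 1681

0.0057 m/d


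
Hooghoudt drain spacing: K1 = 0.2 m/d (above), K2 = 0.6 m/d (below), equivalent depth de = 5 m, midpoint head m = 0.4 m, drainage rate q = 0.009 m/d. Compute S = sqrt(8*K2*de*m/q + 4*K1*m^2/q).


S^2 = 8*K2*de*m/q + 4*K1*m^2/q
S^2 = 8*0.6*5*0.4/0.009 + 4*0.2*0.4^2/0.009
S = sqrt(1080.8889)

32.8769 m


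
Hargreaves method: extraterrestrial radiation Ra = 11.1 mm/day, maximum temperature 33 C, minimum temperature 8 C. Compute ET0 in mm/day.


Tmean = (Tmax + Tmin)/2 = (33 + 8)/2 = 20.5
ET0 = 0.0023 * 11.1 * (20.5 + 17.8) * sqrt(33 - 8)
ET0 = 0.0023 * 11.1 * 38.3 * 5.000000

4.8890 mm/day


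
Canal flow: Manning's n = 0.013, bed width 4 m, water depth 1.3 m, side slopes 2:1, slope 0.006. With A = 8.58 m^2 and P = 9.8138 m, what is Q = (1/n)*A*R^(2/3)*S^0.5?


R = A/P = 8.58/9.8138 = 0.874279
Q = (1/0.013) * 8.58 * 0.874279^(2/3) * 0.006^0.5

46.7433 m^3/s


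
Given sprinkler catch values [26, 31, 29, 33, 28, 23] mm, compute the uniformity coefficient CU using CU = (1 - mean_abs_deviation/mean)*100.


mean = 28.333333 mm
MAD = 2.666667 mm
CU = (1 - 2.666667/28.333333)*100

90.5882 %


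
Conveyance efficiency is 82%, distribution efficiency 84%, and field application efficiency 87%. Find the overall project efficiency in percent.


Ec = 0.82, Eb = 0.84, Ea = 0.87
E = 0.82 * 0.84 * 0.87 * 100 = 59.9256%

59.9256 %


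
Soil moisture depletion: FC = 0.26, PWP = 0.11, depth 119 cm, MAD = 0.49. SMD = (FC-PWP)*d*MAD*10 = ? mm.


SMD = (FC - PWP) * d * MAD * 10
SMD = (0.26 - 0.11) * 119 * 0.49 * 10
SMD = 0.1500 * 119 * 0.49 * 10

87.4650 mm


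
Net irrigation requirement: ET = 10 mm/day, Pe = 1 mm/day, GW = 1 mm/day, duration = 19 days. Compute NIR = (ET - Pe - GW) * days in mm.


Daily deficit = ET - Pe - GW = 10 - 1 - 1 = 8 mm/day
NIR = 8 * 19 = 152 mm

152.0000 mm


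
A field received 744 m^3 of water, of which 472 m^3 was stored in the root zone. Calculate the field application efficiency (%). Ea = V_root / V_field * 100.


Ea = V_root / V_field * 100 = 472 / 744 * 100 = 63.4409%

63.4409 %


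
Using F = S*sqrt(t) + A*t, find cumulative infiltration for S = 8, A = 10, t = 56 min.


F = S*sqrt(t) + A*t
F = 8*sqrt(56) + 10*56
F = 8*7.483315 + 560

619.8665 mm


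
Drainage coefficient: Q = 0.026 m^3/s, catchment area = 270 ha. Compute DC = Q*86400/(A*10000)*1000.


DC = Q * 86400 / (A * 10000) * 1000
DC = 0.026 * 86400 / (270 * 10000) * 1000
DC = 2246400.0000 / 2700000

0.8320 mm/day


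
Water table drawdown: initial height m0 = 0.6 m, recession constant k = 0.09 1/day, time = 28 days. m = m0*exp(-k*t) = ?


m = m0 * exp(-k*t)
m = 0.6 * exp(-0.09 * 28)
m = 0.6 * exp(-2.5200)

0.0483 m


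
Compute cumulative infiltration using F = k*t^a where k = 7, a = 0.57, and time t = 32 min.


F = k * t^a = 7 * 32^0.57
F = 7 * 7.210004

50.4700 mm


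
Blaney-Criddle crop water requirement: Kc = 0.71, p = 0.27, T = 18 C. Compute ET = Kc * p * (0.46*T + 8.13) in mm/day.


ET = Kc * p * (0.46*T + 8.13)
ET = 0.71 * 0.27 * (0.46*18 + 8.13)
ET = 0.71 * 0.27 * 16.4100

3.1458 mm/day


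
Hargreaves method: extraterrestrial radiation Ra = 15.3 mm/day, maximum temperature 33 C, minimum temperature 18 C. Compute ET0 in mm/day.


Tmean = (Tmax + Tmin)/2 = (33 + 18)/2 = 25.5
ET0 = 0.0023 * 15.3 * (25.5 + 17.8) * sqrt(33 - 18)
ET0 = 0.0023 * 15.3 * 43.3 * 3.872983

5.9014 mm/day


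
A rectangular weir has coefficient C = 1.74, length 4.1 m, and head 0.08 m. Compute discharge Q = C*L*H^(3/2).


Q = C * L * H^(3/2) = 1.74 * 4.1 * 0.08^1.5 = 1.74 * 4.1 * 0.022627

0.1614 m^3/s


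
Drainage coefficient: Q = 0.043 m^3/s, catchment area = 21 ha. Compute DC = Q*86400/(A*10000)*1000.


DC = Q * 86400 / (A * 10000) * 1000
DC = 0.043 * 86400 / (21 * 10000) * 1000
DC = 3715200.0000 / 210000

17.6914 mm/day


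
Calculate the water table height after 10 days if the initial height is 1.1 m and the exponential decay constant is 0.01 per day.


m = m0 * exp(-k*t)
m = 1.1 * exp(-0.01 * 10)
m = 1.1 * exp(-0.1000)

0.9953 m


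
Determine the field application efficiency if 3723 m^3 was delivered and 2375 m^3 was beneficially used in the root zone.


Ea = V_root / V_field * 100 = 2375 / 3723 * 100 = 63.7926%

63.7926 %


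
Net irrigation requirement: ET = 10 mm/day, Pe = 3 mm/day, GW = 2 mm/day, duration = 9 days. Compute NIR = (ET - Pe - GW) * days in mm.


Daily deficit = ET - Pe - GW = 10 - 3 - 2 = 5 mm/day
NIR = 5 * 9 = 45 mm

45.0000 mm


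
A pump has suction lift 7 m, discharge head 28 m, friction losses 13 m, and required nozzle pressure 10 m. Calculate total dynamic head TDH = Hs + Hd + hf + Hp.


TDH = Hs + Hd + hf + Hp = 7 + 28 + 13 + 10 = 58

58 m


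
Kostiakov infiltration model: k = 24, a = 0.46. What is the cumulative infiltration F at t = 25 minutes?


F = k * t^a = 24 * 25^0.46
F = 24 * 4.395947

105.5027 mm


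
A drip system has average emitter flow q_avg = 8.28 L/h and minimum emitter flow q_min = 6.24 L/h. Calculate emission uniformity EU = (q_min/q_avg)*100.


EU = (q_min/q_avg)*100 = (6.24/8.28)*100 = 75.3623%

75.3623 %


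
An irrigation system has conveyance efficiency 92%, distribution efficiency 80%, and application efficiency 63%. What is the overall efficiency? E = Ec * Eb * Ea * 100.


Ec = 0.92, Eb = 0.8, Ea = 0.63
E = 0.92 * 0.8 * 0.63 * 100 = 46.3680%

46.3680 %


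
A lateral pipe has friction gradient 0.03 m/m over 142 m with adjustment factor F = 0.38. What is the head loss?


hf = J * L * F = 0.03 * 142 * 0.38 = 1.6188 m

1.6188 m


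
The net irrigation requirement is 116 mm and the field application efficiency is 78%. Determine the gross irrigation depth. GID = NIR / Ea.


Ea = 78% = 0.78
GID = NIR / Ea = 116 / 0.78 = 148.7179 mm

148.7179 mm


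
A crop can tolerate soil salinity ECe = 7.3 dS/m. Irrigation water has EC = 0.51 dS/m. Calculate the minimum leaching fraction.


LR = ECiw / (5*ECe - ECiw)
LR = 0.51 / (5*7.3 - 0.51)
LR = 0.51 / 35.9900

0.0142


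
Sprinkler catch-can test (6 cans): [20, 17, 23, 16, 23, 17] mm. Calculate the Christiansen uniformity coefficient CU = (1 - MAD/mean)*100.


mean = 19.333333 mm
MAD = 2.666667 mm
CU = (1 - 2.666667/19.333333)*100

86.2069 %


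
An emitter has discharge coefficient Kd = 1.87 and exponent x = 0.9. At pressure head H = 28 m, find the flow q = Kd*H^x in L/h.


q = Kd * H^x = 1.87 * 28^0.9 = 1.87 * 20.065142

37.5218 L/h


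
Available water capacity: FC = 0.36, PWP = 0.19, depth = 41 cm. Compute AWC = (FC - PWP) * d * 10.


AWC = (FC - PWP) * d * 10
AWC = (0.36 - 0.19) * 41 * 10
AWC = 0.1700 * 41 * 10

69.7000 mm


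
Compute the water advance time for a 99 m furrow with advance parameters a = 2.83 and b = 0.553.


t = (L/a)^(1/b)
t = (99/2.83)^(1/0.553)
t = 34.982332^(1/0.553)

619.1130 min


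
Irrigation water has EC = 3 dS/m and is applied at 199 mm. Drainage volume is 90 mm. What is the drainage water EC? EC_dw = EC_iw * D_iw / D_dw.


EC_dw = EC_iw * D_iw / D_dw
EC_dw = 3 * 199 / 90
EC_dw = 597 / 90

6.6333 dS/m


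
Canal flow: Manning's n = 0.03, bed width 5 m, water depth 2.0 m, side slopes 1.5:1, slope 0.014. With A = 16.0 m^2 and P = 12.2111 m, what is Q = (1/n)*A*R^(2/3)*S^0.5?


R = A/P = 16.0/12.2111 = 1.310283
Q = (1/0.03) * 16.0 * 1.310283^(2/3) * 0.014^0.5

75.5625 m^3/s


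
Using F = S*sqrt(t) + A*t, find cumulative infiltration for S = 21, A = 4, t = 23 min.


F = S*sqrt(t) + A*t
F = 21*sqrt(23) + 4*23
F = 21*4.795832 + 92

192.7125 mm


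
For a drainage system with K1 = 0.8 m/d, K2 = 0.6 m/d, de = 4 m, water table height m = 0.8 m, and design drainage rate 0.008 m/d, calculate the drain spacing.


S^2 = 8*K2*de*m/q + 4*K1*m^2/q
S^2 = 8*0.6*4*0.8/0.008 + 4*0.8*0.8^2/0.008
S = sqrt(2176.0000)

46.6476 m


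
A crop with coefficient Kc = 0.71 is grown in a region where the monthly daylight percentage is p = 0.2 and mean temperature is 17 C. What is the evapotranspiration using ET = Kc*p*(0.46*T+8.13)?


ET = Kc * p * (0.46*T + 8.13)
ET = 0.71 * 0.2 * (0.46*17 + 8.13)
ET = 0.71 * 0.2 * 15.9500

2.2649 mm/day


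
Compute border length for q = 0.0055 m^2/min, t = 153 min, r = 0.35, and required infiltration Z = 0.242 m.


L = q*t/((1+r)*Z)
L = 0.0055*153/((1+0.35)*0.242)
L = 0.8415/0.3267

2.5758 m


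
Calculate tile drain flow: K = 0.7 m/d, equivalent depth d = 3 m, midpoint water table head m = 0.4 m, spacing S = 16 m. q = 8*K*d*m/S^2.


q = 8*K*d*m/S^2
q = 8*0.7*3*0.4/16^2
q = 6.7200 / 256

0.0262 m/d


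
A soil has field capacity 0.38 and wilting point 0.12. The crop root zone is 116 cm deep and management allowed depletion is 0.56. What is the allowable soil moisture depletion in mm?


SMD = (FC - PWP) * d * MAD * 10
SMD = (0.38 - 0.12) * 116 * 0.56 * 10
SMD = 0.2600 * 116 * 0.56 * 10

168.8960 mm


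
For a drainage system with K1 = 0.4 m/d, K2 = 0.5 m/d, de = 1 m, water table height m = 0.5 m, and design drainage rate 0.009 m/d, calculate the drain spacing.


S^2 = 8*K2*de*m/q + 4*K1*m^2/q
S^2 = 8*0.5*1*0.5/0.009 + 4*0.4*0.5^2/0.009
S = sqrt(266.6667)

16.3299 m


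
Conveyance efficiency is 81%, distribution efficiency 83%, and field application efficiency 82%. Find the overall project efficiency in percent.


Ec = 0.81, Eb = 0.83, Ea = 0.82
E = 0.81 * 0.83 * 0.82 * 100 = 55.1286%

55.1286 %


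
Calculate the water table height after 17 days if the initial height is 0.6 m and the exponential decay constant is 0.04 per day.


m = m0 * exp(-k*t)
m = 0.6 * exp(-0.04 * 17)
m = 0.6 * exp(-0.6800)

0.3040 m


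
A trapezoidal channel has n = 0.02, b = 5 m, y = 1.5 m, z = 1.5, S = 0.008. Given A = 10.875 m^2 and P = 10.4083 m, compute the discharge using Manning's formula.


R = A/P = 10.875/10.4083 = 1.044839
Q = (1/0.02) * 10.875 * 1.044839^(2/3) * 0.008^0.5

50.0776 m^3/s


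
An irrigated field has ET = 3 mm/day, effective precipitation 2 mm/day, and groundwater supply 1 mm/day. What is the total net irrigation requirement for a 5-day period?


Daily deficit = ET - Pe - GW = 3 - 2 - 1 = 0 mm/day
NIR = 0 * 5 = 0 mm

0 mm


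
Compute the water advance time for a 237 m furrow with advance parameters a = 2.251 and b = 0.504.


t = (L/a)^(1/b)
t = (237/2.251)^(1/0.504)
t = 105.286539^(1/0.504)

10295.4313 min


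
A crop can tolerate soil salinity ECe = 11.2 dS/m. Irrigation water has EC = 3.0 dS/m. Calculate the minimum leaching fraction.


LR = ECiw / (5*ECe - ECiw)
LR = 3.0 / (5*11.2 - 3.0)
LR = 3.0 / 53.0000

0.0566


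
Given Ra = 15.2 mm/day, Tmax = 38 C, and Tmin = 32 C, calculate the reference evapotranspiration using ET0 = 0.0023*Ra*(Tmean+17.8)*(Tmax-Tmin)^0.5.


Tmean = (Tmax + Tmin)/2 = (38 + 32)/2 = 35.0
ET0 = 0.0023 * 15.2 * (35.0 + 17.8) * sqrt(38 - 32)
ET0 = 0.0023 * 15.2 * 52.8 * 2.449490

4.5215 mm/day


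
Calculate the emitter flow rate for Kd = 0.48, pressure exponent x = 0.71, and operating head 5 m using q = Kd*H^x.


q = Kd * H^x = 0.48 * 5^0.71 = 0.48 * 3.135225

1.5049 L/h


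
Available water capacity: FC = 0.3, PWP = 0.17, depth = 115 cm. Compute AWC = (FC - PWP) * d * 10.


AWC = (FC - PWP) * d * 10
AWC = (0.3 - 0.17) * 115 * 10
AWC = 0.1300 * 115 * 10

149.5000 mm


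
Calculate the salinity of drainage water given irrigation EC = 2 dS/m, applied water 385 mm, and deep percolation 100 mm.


EC_dw = EC_iw * D_iw / D_dw
EC_dw = 2 * 385 / 100
EC_dw = 770 / 100

7.7000 dS/m


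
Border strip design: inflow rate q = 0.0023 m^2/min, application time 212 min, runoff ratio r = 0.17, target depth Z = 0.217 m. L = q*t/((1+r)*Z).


L = q*t/((1+r)*Z)
L = 0.0023*212/((1+0.17)*0.217)
L = 0.4876/0.25389

1.9205 m


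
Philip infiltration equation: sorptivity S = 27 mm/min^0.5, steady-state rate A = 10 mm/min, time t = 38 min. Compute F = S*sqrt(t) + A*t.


F = S*sqrt(t) + A*t
F = 27*sqrt(38) + 10*38
F = 27*6.164414 + 380

546.4392 mm


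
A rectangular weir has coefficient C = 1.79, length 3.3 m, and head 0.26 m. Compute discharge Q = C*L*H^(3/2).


Q = C * L * H^(3/2) = 1.79 * 3.3 * 0.26^1.5 = 1.79 * 3.3 * 0.132575

0.7831 m^3/s


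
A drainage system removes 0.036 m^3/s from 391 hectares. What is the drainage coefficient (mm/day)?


DC = Q * 86400 / (A * 10000) * 1000
DC = 0.036 * 86400 / (391 * 10000) * 1000
DC = 3110400.0000 / 3910000

0.7955 mm/day


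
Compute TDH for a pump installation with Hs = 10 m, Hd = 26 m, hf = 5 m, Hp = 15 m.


TDH = Hs + Hd + hf + Hp = 10 + 26 + 5 + 15 = 56

56 m


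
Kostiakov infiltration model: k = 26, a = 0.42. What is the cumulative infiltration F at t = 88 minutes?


F = k * t^a = 26 * 88^0.42
F = 26 * 6.556661

170.4732 mm


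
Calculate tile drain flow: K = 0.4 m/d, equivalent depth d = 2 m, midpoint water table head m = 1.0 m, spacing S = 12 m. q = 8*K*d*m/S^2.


q = 8*K*d*m/S^2
q = 8*0.4*2*1.0/12^2
q = 6.4000 / 144

0.0444 m/d


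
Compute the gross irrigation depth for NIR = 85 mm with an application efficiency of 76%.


Ea = 76% = 0.76
GID = NIR / Ea = 85 / 0.76 = 111.8421 mm

111.8421 mm


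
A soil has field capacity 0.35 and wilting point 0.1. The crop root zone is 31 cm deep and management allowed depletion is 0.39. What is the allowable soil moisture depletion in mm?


SMD = (FC - PWP) * d * MAD * 10
SMD = (0.35 - 0.1) * 31 * 0.39 * 10
SMD = 0.2500 * 31 * 0.39 * 10

30.2250 mm


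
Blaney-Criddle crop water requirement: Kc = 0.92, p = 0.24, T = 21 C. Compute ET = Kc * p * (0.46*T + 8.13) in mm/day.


ET = Kc * p * (0.46*T + 8.13)
ET = 0.92 * 0.24 * (0.46*21 + 8.13)
ET = 0.92 * 0.24 * 17.7900

3.9280 mm/day


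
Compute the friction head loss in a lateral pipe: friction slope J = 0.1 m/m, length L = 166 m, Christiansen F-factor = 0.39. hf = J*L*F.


hf = J * L * F = 0.1 * 166 * 0.39 = 6.4740 m

6.4740 m


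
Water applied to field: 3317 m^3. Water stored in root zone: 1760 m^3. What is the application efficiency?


Ea = V_root / V_field * 100 = 1760 / 3317 * 100 = 53.0600%

53.0600 %


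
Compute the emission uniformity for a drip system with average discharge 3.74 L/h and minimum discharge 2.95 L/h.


EU = (q_min/q_avg)*100 = (2.95/3.74)*100 = 78.8770%

78.8770 %


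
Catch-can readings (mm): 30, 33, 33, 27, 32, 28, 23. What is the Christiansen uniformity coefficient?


mean = 29.428571 mm
MAD = 2.938776 mm
CU = (1 - 2.938776/29.428571)*100

90.0139 %


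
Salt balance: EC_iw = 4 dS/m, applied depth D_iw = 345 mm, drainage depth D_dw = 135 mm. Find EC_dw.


EC_dw = EC_iw * D_iw / D_dw
EC_dw = 4 * 345 / 135
EC_dw = 1380 / 135

10.2222 dS/m


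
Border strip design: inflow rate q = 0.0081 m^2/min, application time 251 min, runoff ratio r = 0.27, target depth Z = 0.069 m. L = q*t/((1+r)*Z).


L = q*t/((1+r)*Z)
L = 0.0081*251/((1+0.27)*0.069)
L = 2.0331/0.08763

23.2010 m


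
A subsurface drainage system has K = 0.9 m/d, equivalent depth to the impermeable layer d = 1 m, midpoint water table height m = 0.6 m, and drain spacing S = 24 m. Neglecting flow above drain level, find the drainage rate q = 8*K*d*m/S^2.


q = 8*K*d*m/S^2
q = 8*0.9*1*0.6/24^2
q = 4.3200 / 576

0.0075 m/d


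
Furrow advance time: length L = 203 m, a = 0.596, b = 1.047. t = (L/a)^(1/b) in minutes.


t = (L/a)^(1/b)
t = (203/0.596)^(1/1.047)
t = 340.604027^(1/1.047)

262.1662 min


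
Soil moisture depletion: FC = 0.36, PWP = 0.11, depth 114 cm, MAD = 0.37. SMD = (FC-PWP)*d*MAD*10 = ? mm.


SMD = (FC - PWP) * d * MAD * 10
SMD = (0.36 - 0.11) * 114 * 0.37 * 10
SMD = 0.2500 * 114 * 0.37 * 10

105.4500 mm


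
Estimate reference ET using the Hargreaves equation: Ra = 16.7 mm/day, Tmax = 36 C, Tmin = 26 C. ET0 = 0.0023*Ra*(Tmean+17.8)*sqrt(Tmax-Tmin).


Tmean = (Tmax + Tmin)/2 = (36 + 26)/2 = 31.0
ET0 = 0.0023 * 16.7 * (31.0 + 17.8) * sqrt(36 - 26)
ET0 = 0.0023 * 16.7 * 48.8 * 3.162278

5.9274 mm/day


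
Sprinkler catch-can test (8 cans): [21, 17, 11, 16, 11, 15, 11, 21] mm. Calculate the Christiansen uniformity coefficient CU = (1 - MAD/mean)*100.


mean = 15.375000 mm
MAD = 3.375000 mm
CU = (1 - 3.375000/15.375000)*100

78.0488 %


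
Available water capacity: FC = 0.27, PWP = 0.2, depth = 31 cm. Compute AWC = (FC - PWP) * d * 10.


AWC = (FC - PWP) * d * 10
AWC = (0.27 - 0.2) * 31 * 10
AWC = 0.0700 * 31 * 10

21.7000 mm


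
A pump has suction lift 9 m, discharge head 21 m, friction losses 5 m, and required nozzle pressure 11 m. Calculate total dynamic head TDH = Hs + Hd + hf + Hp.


TDH = Hs + Hd + hf + Hp = 9 + 21 + 5 + 11 = 46

46 m


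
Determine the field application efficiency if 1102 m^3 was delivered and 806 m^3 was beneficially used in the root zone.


Ea = V_root / V_field * 100 = 806 / 1102 * 100 = 73.1397%

73.1397 %


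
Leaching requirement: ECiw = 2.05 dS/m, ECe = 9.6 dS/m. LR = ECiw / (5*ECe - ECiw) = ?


LR = ECiw / (5*ECe - ECiw)
LR = 2.05 / (5*9.6 - 2.05)
LR = 2.05 / 45.9500

0.0446


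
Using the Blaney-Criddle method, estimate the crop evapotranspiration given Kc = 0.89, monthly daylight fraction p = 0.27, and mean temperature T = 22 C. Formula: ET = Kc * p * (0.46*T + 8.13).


ET = Kc * p * (0.46*T + 8.13)
ET = 0.89 * 0.27 * (0.46*22 + 8.13)
ET = 0.89 * 0.27 * 18.2500

4.3855 mm/day


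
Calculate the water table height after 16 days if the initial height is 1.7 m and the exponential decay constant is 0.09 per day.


m = m0 * exp(-k*t)
m = 1.7 * exp(-0.09 * 16)
m = 1.7 * exp(-1.4400)

0.4028 m


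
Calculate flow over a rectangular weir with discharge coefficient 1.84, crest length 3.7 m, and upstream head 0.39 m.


Q = C * L * H^(3/2) = 1.84 * 3.7 * 0.39^1.5 = 1.84 * 3.7 * 0.243555

1.6581 m^3/s


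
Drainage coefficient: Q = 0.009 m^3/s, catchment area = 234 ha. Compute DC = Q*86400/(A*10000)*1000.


DC = Q * 86400 / (A * 10000) * 1000
DC = 0.009 * 86400 / (234 * 10000) * 1000
DC = 777600.0000 / 2340000

0.3323 mm/day


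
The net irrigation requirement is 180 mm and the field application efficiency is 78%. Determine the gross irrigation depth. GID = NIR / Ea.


Ea = 78% = 0.78
GID = NIR / Ea = 180 / 0.78 = 230.7692 mm

230.7692 mm


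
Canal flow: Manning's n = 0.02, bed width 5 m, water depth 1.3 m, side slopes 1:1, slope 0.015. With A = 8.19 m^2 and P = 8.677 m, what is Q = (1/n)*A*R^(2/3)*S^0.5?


R = A/P = 8.19/8.677 = 0.943875
Q = (1/0.02) * 8.19 * 0.943875^(2/3) * 0.015^0.5

48.2587 m^3/s


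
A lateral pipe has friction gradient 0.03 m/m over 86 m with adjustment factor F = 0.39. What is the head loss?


hf = J * L * F = 0.03 * 86 * 0.39 = 1.0062 m

1.0062 m


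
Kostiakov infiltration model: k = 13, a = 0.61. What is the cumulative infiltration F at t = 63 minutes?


F = k * t^a = 13 * 63^0.61
F = 13 * 12.519810

162.7575 mm


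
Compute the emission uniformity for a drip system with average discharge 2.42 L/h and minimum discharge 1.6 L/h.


EU = (q_min/q_avg)*100 = (1.6/2.42)*100 = 66.1157%

66.1157 %


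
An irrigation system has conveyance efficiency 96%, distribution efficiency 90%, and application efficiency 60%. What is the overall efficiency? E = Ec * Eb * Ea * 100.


Ec = 0.96, Eb = 0.9, Ea = 0.6
E = 0.96 * 0.9 * 0.6 * 100 = 51.8400%

51.8400 %


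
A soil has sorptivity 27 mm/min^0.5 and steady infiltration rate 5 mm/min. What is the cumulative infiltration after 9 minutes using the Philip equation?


F = S*sqrt(t) + A*t
F = 27*sqrt(9) + 5*9
F = 27*3.000000 + 45

126.0000 mm


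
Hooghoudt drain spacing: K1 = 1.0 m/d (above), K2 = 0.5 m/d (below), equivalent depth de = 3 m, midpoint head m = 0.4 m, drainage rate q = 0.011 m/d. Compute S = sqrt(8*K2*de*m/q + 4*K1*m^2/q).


S^2 = 8*K2*de*m/q + 4*K1*m^2/q
S^2 = 8*0.5*3*0.4/0.011 + 4*1.0*0.4^2/0.011
S = sqrt(494.5455)

22.2384 m


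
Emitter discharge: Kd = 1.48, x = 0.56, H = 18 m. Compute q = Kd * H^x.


q = Kd * H^x = 1.48 * 18^0.56 = 1.48 * 5.046062

7.4682 L/h


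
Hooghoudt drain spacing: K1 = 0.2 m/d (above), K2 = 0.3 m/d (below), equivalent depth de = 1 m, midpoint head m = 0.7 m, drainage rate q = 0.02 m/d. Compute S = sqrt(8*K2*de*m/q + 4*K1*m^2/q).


S^2 = 8*K2*de*m/q + 4*K1*m^2/q
S^2 = 8*0.3*1*0.7/0.02 + 4*0.2*0.7^2/0.02
S = sqrt(103.6000)

10.1784 m


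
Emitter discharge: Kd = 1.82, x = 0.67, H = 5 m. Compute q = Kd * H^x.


q = Kd * H^x = 1.82 * 5^0.67 = 1.82 * 2.939747

5.3503 L/h


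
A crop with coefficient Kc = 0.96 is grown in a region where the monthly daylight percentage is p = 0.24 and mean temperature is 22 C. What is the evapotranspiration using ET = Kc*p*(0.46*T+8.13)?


ET = Kc * p * (0.46*T + 8.13)
ET = 0.96 * 0.24 * (0.46*22 + 8.13)
ET = 0.96 * 0.24 * 18.2500

4.2048 mm/day


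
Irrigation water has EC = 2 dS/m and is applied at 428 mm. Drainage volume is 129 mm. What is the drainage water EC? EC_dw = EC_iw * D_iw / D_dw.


EC_dw = EC_iw * D_iw / D_dw
EC_dw = 2 * 428 / 129
EC_dw = 856 / 129

6.6357 dS/m


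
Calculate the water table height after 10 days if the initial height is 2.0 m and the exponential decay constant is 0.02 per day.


m = m0 * exp(-k*t)
m = 2.0 * exp(-0.02 * 10)
m = 2.0 * exp(-0.2000)

1.6375 m


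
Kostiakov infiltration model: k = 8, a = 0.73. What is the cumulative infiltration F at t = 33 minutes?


F = k * t^a = 8 * 33^0.73
F = 8 * 12.838526

102.7082 mm


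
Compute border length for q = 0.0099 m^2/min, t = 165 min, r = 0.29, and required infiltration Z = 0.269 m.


L = q*t/((1+r)*Z)
L = 0.0099*165/((1+0.29)*0.269)
L = 1.6335/0.34701

4.7074 m


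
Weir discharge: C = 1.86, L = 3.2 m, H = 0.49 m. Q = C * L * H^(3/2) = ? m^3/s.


Q = C * L * H^(3/2) = 1.86 * 3.2 * 0.49^1.5 = 1.86 * 3.2 * 0.343000

2.0415 m^3/s


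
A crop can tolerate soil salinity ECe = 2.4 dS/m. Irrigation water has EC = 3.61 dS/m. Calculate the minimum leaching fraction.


LR = ECiw / (5*ECe - ECiw)
LR = 3.61 / (5*2.4 - 3.61)
LR = 3.61 / 8.3900

0.4303


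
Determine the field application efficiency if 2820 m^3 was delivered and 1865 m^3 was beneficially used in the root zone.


Ea = V_root / V_field * 100 = 1865 / 2820 * 100 = 66.1348%

66.1348 %


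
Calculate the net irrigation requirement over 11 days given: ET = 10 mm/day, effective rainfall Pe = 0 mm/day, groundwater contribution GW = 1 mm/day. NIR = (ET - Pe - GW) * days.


Daily deficit = ET - Pe - GW = 10 - 0 - 1 = 9 mm/day
NIR = 9 * 11 = 99 mm

99.0000 mm


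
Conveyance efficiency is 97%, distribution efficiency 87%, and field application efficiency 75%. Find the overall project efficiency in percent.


Ec = 0.97, Eb = 0.87, Ea = 0.75
E = 0.97 * 0.87 * 0.75 * 100 = 63.2925%

63.2925 %


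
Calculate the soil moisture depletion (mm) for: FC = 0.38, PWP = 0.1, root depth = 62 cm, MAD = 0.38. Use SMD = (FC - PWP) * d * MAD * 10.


SMD = (FC - PWP) * d * MAD * 10
SMD = (0.38 - 0.1) * 62 * 0.38 * 10
SMD = 0.2800 * 62 * 0.38 * 10

65.9680 mm


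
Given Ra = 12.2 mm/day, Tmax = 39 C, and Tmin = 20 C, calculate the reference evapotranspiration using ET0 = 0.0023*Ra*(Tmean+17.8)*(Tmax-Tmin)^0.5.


Tmean = (Tmax + Tmin)/2 = (39 + 20)/2 = 29.5
ET0 = 0.0023 * 12.2 * (29.5 + 17.8) * sqrt(39 - 20)
ET0 = 0.0023 * 12.2 * 47.3 * 4.358899

5.7853 mm/day


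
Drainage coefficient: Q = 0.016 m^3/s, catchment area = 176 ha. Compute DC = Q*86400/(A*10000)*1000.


DC = Q * 86400 / (A * 10000) * 1000
DC = 0.016 * 86400 / (176 * 10000) * 1000
DC = 1382400.0000 / 1760000

0.7855 mm/day


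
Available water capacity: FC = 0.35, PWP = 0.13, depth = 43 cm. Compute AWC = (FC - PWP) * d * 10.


AWC = (FC - PWP) * d * 10
AWC = (0.35 - 0.13) * 43 * 10
AWC = 0.2200 * 43 * 10

94.6000 mm


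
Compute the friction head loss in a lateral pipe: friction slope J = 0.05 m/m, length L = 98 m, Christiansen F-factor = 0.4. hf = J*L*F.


hf = J * L * F = 0.05 * 98 * 0.4 = 1.9600 m

1.9600 m


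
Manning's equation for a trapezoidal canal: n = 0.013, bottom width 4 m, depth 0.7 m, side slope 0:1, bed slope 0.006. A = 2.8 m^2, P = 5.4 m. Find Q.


R = A/P = 2.8/5.4 = 0.518519
Q = (1/0.013) * 2.8 * 0.518519^(2/3) * 0.006^0.5

10.7680 m^3/s


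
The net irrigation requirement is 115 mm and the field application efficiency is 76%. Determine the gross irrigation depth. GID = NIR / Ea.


Ea = 76% = 0.76
GID = NIR / Ea = 115 / 0.76 = 151.3158 mm

151.3158 mm


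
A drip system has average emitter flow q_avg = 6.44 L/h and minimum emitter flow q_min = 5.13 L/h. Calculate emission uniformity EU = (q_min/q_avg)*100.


EU = (q_min/q_avg)*100 = (5.13/6.44)*100 = 79.6584%

79.6584 %


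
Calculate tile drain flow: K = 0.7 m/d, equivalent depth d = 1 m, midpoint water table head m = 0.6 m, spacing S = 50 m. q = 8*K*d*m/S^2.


q = 8*K*d*m/S^2
q = 8*0.7*1*0.6/50^2
q = 3.3600 / 2500

0.0013 m/d


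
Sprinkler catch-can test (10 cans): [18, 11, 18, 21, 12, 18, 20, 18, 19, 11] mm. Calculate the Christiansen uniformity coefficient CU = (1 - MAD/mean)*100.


mean = 16.600000 mm
MAD = 3.160000 mm
CU = (1 - 3.160000/16.600000)*100

80.9639 %


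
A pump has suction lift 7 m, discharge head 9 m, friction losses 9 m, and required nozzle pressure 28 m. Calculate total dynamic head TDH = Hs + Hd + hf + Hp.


TDH = Hs + Hd + hf + Hp = 7 + 9 + 9 + 28 = 53

53 m


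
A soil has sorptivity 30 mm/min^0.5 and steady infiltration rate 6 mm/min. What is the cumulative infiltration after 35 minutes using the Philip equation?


F = S*sqrt(t) + A*t
F = 30*sqrt(35) + 6*35
F = 30*5.916080 + 210

387.4824 mm


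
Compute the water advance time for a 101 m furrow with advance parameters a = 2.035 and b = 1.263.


t = (L/a)^(1/b)
t = (101/2.035)^(1/1.263)
t = 49.631450^(1/1.263)

22.0111 min


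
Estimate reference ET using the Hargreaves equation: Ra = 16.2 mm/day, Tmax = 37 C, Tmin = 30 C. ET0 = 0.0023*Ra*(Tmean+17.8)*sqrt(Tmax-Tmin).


Tmean = (Tmax + Tmin)/2 = (37 + 30)/2 = 33.5
ET0 = 0.0023 * 16.2 * (33.5 + 17.8) * sqrt(37 - 30)
ET0 = 0.0023 * 16.2 * 51.3 * 2.645751

5.0572 mm/day


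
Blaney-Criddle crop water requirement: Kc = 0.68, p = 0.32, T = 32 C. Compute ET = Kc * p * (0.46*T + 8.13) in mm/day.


ET = Kc * p * (0.46*T + 8.13)
ET = 0.68 * 0.32 * (0.46*32 + 8.13)
ET = 0.68 * 0.32 * 22.8500

4.9722 mm/day


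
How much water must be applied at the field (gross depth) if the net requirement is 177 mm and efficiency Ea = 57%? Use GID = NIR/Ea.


Ea = 57% = 0.57
GID = NIR / Ea = 177 / 0.57 = 310.5263 mm

310.5263 mm


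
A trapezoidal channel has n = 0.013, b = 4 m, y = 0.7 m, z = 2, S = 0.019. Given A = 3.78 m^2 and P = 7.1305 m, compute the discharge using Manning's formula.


R = A/P = 3.78/7.1305 = 0.530117
Q = (1/0.013) * 3.78 * 0.530117^(2/3) * 0.019^0.5

26.2526 m^3/s


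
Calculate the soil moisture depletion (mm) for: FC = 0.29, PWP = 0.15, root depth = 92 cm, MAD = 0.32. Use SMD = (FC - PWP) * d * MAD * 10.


SMD = (FC - PWP) * d * MAD * 10
SMD = (0.29 - 0.15) * 92 * 0.32 * 10
SMD = 0.1400 * 92 * 0.32 * 10

41.2160 mm


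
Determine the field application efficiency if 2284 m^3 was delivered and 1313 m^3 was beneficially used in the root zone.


Ea = V_root / V_field * 100 = 1313 / 2284 * 100 = 57.4869%

57.4869 %


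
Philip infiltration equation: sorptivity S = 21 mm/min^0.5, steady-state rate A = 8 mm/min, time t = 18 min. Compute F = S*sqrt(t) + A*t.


F = S*sqrt(t) + A*t
F = 21*sqrt(18) + 8*18
F = 21*4.242641 + 144

233.0955 mm


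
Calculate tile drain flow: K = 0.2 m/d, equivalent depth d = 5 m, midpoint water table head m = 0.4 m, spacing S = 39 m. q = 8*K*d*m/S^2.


q = 8*K*d*m/S^2
q = 8*0.2*5*0.4/39^2
q = 3.2000 / 1521

0.0021 m/d


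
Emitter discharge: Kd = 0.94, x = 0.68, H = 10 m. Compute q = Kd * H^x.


q = Kd * H^x = 0.94 * 10^0.68 = 0.94 * 4.786301

4.4991 L/h


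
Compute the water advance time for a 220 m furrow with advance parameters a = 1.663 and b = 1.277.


t = (L/a)^(1/b)
t = (220/1.663)^(1/1.277)
t = 132.291040^(1/1.277)

45.8500 min


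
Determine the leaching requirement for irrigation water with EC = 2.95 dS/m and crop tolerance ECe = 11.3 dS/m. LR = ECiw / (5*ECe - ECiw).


LR = ECiw / (5*ECe - ECiw)
LR = 2.95 / (5*11.3 - 2.95)
LR = 2.95 / 53.5500

0.0551
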